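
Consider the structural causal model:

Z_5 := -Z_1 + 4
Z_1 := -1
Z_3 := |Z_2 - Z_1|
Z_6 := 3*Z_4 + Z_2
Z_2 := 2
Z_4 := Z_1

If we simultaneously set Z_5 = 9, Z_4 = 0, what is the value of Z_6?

Setting Z_5 = 9, Z_4 = 0 by intervention discards those variables' equations.
Z_6 = 3*Z_4 + Z_2  [with Z_4=0, Z_2=2]  = 2

2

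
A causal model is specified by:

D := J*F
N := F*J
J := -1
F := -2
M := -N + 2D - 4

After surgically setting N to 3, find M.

-3

do(N=3) replaces the equation N := F*J with the constant N = 3.
D = J*F  [with J=-1, F=-2]  = 2
M = -N + 2D - 4  [with N=3, D=2]  = -3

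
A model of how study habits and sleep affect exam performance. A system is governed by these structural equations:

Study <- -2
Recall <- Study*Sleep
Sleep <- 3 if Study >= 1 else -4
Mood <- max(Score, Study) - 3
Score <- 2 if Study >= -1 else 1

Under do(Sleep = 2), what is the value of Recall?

-4

do(Sleep=2) replaces the equation Sleep <- 3 if Study >= 1 else -4 with the constant Sleep = 2.
Recall = Study*Sleep  [with Study=-2, Sleep=2]  = -4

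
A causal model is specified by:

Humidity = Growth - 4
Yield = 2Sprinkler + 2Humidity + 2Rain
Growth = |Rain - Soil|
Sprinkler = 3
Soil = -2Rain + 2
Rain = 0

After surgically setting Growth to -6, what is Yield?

-14

Under do(Growth=-6), the mechanism Growth = |Rain - Soil| is discarded; Growth is fixed at -6.
Humidity = Growth - 4  [with Growth=-6]  = -10
Yield = 2Sprinkler + 2Humidity + 2Rain  [with Sprinkler=3, Humidity=-10, Rain=0]  = -14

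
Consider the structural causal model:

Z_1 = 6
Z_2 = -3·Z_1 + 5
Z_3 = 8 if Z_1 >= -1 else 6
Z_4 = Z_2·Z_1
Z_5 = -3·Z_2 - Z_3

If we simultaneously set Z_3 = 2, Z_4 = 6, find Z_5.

37

Setting Z_3 = 2, Z_4 = 6 by intervention discards those variables' equations.
Z_2 = -3·Z_1 + 5  [with Z_1=6]  = -13
Z_5 = -3·Z_2 - Z_3  [with Z_2=-13, Z_3=2]  = 37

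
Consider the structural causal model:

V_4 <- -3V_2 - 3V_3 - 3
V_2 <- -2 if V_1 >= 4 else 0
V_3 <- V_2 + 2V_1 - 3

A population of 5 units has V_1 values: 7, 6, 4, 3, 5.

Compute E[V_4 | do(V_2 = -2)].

-12

The intervention sets V_2=-2 in all 5 units regardless of V_1. Recomputing V_4 per unit gives -24, -18, -6, 0, -12; average -12.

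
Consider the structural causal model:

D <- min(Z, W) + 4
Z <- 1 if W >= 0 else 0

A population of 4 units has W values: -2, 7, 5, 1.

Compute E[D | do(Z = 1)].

4.25

do(Z=1) breaks Z's dependence on W. With Z=1 fixed, D across the units is 2, 5, 5, 5, mean 4.25.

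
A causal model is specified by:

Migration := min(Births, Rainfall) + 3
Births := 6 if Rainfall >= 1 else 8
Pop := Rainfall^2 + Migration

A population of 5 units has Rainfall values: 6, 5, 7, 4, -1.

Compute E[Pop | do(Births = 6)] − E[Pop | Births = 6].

-7.35

do(Births=6) breaks Births's dependence on Rainfall. With Births=6 fixed, Pop across the units is 45, 33, 58, 23, 3, mean 32.4.
Observing Births=6 restricts to units where Births's equation naturally yields 6: Rainfall ∈ {6, 5, 7, 4}. In that subpopulation Pop = 45, 33, 58, 23, mean 39.75.
Difference = 32.4 − 39.75 = -7.35.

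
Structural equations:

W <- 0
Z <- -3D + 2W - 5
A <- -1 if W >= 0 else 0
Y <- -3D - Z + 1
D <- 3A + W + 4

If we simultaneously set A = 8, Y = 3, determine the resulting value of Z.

-89

The joint intervention fixes A = 8, Y = 3, removing each variable's own equation.
D = 3A + W + 4  [with A=8, W=0]  = 28
Z = -3D + 2W - 5  [with D=28, W=0]  = -89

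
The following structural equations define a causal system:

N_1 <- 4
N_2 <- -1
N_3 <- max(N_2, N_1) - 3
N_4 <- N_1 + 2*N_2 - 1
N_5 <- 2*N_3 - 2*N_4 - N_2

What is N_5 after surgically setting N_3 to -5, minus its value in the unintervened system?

do(N_3=-5) replaces the equation N_3 <- max(N_2, N_1) - 3 with the constant N_3 = -5.
N_4 = N_1 + 2*N_2 - 1  [with N_1=4, N_2=-1]  = 1
N_5 = 2*N_3 - 2*N_4 - N_2  [with N_3=-5, N_4=1, N_2=-1]  = -11
Without intervention: N_3 = max(N_2, N_1) - 3  [with N_2=-1, N_1=4]  = 1; N_4 = N_1 + 2*N_2 - 1  [with N_1=4, N_2=-1]  = 1; N_5 = 2*N_3 - 2*N_4 - N_2  [with N_3=1, N_4=1, N_2=-1]  = 1.
Change = -11 − 1 = -12.

-12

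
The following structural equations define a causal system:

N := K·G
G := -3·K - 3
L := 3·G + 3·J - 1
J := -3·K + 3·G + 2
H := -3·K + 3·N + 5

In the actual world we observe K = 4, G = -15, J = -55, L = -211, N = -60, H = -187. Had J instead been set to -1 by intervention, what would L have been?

The intervention breaks the incoming arrows to J: J := -3·K + 3·G + 2 no longer applies, and J = -1.
G = -3·K - 3  [with K=4]  = -15
L = 3·G + 3·J - 1  [with G=-15, J=-1]  = -49

-49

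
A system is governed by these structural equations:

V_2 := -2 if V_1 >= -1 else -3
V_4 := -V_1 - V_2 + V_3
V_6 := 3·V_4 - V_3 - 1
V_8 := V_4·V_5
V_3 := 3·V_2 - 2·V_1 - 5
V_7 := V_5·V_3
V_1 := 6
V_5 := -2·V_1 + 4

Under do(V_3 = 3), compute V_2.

Under do(V_3=3), the mechanism V_3 := 3·V_2 - 2·V_1 - 5 is discarded; V_3 is fixed at 3.
Since V_2 is not a descendant of the intervened variable, it is unaffected.
V_2 = -2 if V_1 >= -1 else -3  [with V_1=6]  = -2

-2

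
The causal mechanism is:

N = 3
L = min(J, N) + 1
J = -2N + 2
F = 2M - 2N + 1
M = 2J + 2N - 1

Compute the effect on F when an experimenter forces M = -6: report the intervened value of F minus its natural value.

-6

Intervening sets M = -6 and removes its equation (M = 2J + 2N - 1).
F = 2M - 2N + 1  [with M=-6, N=3]  = -17
Without intervention: J = -2N + 2  [with N=3]  = -4; M = 2J + 2N - 1  [with J=-4, N=3]  = -3; F = 2M - 2N + 1  [with M=-3, N=3]  = -11.
Change = -17 − (-11) = -6.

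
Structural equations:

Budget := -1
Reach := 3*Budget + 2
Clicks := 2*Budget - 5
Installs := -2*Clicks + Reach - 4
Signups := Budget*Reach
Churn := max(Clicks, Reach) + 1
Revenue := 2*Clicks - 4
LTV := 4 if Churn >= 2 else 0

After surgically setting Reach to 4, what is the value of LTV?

4

do(Reach=4) replaces the equation Reach := 3*Budget + 2 with the constant Reach = 4.
Clicks = 2*Budget - 5  [with Budget=-1]  = -7
Churn = max(Clicks, Reach) + 1  [with Clicks=-7, Reach=4]  = 5
LTV = 4 if Churn >= 2 else 0  [with Churn=5]  = 4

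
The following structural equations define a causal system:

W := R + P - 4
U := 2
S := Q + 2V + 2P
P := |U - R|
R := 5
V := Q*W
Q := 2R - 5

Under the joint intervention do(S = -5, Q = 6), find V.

24

Setting S = -5, Q = 6 by intervention discards those variables' equations.
P = |U - R|  [with U=2, R=5]  = 3
W = R + P - 4  [with R=5, P=3]  = 4
V = Q*W  [with Q=6, W=4]  = 24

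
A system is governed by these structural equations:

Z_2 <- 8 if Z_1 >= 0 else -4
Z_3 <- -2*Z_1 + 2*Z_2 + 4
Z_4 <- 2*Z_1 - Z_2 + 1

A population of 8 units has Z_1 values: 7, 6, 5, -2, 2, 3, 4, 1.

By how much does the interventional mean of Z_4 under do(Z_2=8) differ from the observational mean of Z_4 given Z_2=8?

-1.5

Under do(Z_2=8), Z_2's equation is replaced by Z_2=8 for every unit. Per-unit Z_4: 7, 5, 3, -11, -3, -1, 1, -5. Mean = -0.5.
Conditioning on Z_2=8 selects the 7 unit(s) with Z_1 ∈ {7, 6, 5, 2, 3, 4, 1}. Their Z_4 values: 7, 5, 3, -3, -1, 1, -5. Mean = 1.
Difference = -0.5 − 1 = -1.5.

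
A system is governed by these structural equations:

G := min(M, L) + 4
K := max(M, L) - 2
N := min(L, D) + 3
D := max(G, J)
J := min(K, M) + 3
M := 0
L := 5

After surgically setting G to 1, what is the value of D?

3

The intervention breaks the incoming arrows to G: G := min(M, L) + 4 no longer applies, and G = 1.
K = max(M, L) - 2  [with M=0, L=5]  = 3
J = min(K, M) + 3  [with K=3, M=0]  = 3
D = max(G, J)  [with G=1, J=3]  = 3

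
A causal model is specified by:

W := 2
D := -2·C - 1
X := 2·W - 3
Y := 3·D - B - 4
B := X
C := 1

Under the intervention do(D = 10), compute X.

do(D=10) replaces the equation D := -2·C - 1 with the constant D = 10.
X is not downstream of the intervention, so its value is determined by the original equations.
X = 2·W - 3  [with W=2]  = 1

1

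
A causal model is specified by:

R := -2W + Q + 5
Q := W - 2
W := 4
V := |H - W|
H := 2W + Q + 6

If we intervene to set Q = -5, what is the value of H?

9

The intervention breaks the incoming arrows to Q: Q := W - 2 no longer applies, and Q = -5.
H = 2W + Q + 6  [with W=4, Q=-5]  = 9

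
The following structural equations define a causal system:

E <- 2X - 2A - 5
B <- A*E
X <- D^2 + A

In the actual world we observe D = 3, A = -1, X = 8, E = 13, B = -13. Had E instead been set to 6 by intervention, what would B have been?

-6

Intervening sets E = 6 and removes its equation (E <- 2X - 2A - 5).
B = A*E  [with A=-1, E=6]  = -6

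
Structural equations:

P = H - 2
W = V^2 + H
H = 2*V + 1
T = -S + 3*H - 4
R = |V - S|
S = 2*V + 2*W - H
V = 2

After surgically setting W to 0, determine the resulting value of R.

The intervention breaks the incoming arrows to W: W = V^2 + H no longer applies, and W = 0.
H = 2*V + 1  [with V=2]  = 5
S = 2*V + 2*W - H  [with V=2, W=0, H=5]  = -1
R = |V - S|  [with V=2, S=-1]  = 3

3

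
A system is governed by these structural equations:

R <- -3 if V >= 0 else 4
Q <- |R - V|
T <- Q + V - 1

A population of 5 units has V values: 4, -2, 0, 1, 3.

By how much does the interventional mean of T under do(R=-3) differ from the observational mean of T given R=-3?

Under do(R=-3), R's equation is replaced by R=-3 for every unit. Per-unit T: 10, -2, 2, 4, 8. Mean = 4.4.
Observing R=-3 restricts to units where R's equation naturally yields -3: V ∈ {4, 0, 1, 3}. In that subpopulation T = 10, 2, 4, 8, mean 6.
Difference = 4.4 − 6 = -1.6.

-1.6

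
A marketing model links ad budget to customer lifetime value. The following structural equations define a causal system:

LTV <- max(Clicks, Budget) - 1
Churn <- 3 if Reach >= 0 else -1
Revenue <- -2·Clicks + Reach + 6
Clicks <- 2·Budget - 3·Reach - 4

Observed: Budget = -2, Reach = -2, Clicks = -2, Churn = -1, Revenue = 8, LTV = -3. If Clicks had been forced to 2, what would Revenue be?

0

do(Clicks=2) replaces the equation Clicks <- 2·Budget - 3·Reach - 4 with the constant Clicks = 2.
Revenue = -2·Clicks + Reach + 6  [with Clicks=2, Reach=-2]  = 0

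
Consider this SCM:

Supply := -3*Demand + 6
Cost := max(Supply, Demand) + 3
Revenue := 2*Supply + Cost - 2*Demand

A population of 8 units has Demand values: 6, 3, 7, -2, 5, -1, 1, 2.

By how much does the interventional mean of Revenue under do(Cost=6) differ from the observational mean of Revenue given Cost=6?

-5

do(Cost=6) breaks Cost's dependence on Demand. With Cost=6 fixed, Revenue across the units is -30, -6, -38, 34, -22, 26, 10, 2, mean -3.
Conditioning on Cost=6 selects the 2 unit(s) with Demand ∈ {3, 1}. Their Revenue values: -6, 10. Mean = 2.
Difference = -3 − 2 = -5.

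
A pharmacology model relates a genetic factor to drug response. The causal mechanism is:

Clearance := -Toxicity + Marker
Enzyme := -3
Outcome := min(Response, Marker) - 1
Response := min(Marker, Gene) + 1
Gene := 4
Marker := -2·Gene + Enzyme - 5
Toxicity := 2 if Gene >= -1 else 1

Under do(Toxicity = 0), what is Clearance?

The intervention breaks the incoming arrows to Toxicity: Toxicity := 2 if Gene >= -1 else 1 no longer applies, and Toxicity = 0.
Marker = -2·Gene + Enzyme - 5  [with Gene=4, Enzyme=-3]  = -16
Clearance = -Toxicity + Marker  [with Toxicity=0, Marker=-16]  = -16

-16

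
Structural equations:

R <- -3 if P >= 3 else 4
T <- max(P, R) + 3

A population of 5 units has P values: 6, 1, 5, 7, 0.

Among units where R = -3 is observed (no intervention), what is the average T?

Observing R=-3 restricts to units where R's equation naturally yields -3: P ∈ {6, 5, 7}. In that subpopulation T = 9, 8, 10, mean 9.

9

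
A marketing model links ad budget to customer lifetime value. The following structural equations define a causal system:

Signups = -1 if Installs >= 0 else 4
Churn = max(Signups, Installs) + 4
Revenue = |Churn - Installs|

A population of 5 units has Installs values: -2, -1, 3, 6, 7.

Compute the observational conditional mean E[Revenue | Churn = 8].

9.5

E[Revenue|Churn=8] averages over only the 2 units with Churn=8 (Installs = -2, -1): Revenue = 10, 9, mean 9.5.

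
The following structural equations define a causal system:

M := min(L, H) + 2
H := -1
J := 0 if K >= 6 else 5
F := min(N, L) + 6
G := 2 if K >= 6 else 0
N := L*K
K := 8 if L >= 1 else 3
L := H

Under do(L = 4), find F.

10

do(L=4) replaces the equation L := H with the constant L = 4.
K = 8 if L >= 1 else 3  [with L=4]  = 8
N = L*K  [with L=4, K=8]  = 32
F = min(N, L) + 6  [with N=32, L=4]  = 10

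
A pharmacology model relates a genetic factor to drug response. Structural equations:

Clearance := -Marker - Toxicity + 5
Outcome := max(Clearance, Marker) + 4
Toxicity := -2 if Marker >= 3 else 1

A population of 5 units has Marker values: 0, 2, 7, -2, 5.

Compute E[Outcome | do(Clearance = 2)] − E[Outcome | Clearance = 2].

Every unit gets Clearance=2 under the intervention. Outcome values become 6, 6, 11, 6, 9; E[Outcome|do(Clearance=2)] = 7.6.
Conditioning on Clearance=2 selects the 2 unit(s) with Marker ∈ {2, 5}. Their Outcome values: 6, 9. Mean = 7.5.
Difference = 7.6 − 7.5 = 0.1.

0.1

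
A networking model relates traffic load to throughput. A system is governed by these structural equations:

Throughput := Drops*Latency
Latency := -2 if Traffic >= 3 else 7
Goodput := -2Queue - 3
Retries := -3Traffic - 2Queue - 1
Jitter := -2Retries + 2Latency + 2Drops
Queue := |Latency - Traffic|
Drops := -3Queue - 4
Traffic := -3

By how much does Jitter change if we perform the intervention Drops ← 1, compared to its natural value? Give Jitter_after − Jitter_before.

70

Under do(Drops=1), the mechanism Drops := -3Queue - 4 is discarded; Drops is fixed at 1.
Latency = -2 if Traffic >= 3 else 7  [with Traffic=-3]  = 7
Queue = |Latency - Traffic|  [with Latency=7, Traffic=-3]  = 10
Retries = -3Traffic - 2Queue - 1  [with Traffic=-3, Queue=10]  = -12
Jitter = -2Retries + 2Latency + 2Drops  [with Retries=-12, Latency=7, Drops=1]  = 40
Without intervention: Latency = -2 if Traffic >= 3 else 7  [with Traffic=-3]  = 7; Queue = |Latency - Traffic|  [with Latency=7, Traffic=-3]  = 10; Drops = -3Queue - 4  [with Queue=10]  = -34; Retries = -3Traffic - 2Queue - 1  [with Traffic=-3, Queue=10]  = -12; Jitter = -2Retries + 2Latency + 2Drops  [with Retries=-12, Latency=7, Drops=-34]  = -30.
Change = 40 − (-30) = 70.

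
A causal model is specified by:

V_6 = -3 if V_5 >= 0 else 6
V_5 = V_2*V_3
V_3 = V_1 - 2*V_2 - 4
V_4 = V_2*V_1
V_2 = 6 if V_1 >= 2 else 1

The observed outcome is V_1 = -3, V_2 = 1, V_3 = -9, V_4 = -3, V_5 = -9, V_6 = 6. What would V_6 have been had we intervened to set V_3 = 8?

-3

The intervention breaks the incoming arrows to V_3: V_3 = V_1 - 2*V_2 - 4 no longer applies, and V_3 = 8.
V_2 = 6 if V_1 >= 2 else 1  [with V_1=-3]  = 1
V_5 = V_2*V_3  [with V_2=1, V_3=8]  = 8
V_6 = -3 if V_5 >= 0 else 6  [with V_5=8]  = -3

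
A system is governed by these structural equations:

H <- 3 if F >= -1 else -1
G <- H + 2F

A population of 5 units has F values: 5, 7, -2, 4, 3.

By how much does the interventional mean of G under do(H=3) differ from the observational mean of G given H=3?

do(H=3) breaks H's dependence on F. With H=3 fixed, G across the units is 13, 17, -1, 11, 9, mean 9.8.
Observing H=3 restricts to units where H's equation naturally yields 3: F ∈ {5, 7, 4, 3}. In that subpopulation G = 13, 17, 11, 9, mean 12.5.
Difference = 9.8 − 12.5 = -2.7.

-2.7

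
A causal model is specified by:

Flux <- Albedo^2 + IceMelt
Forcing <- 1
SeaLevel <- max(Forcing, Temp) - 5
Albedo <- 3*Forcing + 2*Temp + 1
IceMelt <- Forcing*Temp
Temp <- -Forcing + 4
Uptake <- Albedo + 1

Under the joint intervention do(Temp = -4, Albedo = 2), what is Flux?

The joint intervention fixes Temp = -4, Albedo = 2, removing each variable's own equation.
IceMelt = Forcing*Temp  [with Forcing=1, Temp=-4]  = -4
Flux = Albedo^2 + IceMelt  [with Albedo=2, IceMelt=-4]  = 0

0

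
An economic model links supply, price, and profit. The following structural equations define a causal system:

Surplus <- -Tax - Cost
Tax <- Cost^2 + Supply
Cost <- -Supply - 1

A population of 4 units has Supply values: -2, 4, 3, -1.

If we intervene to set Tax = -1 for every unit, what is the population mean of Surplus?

Every unit gets Tax=-1 under the intervention. Surplus values become 0, 6, 5, 1; E[Surplus|do(Tax=-1)] = 3.

3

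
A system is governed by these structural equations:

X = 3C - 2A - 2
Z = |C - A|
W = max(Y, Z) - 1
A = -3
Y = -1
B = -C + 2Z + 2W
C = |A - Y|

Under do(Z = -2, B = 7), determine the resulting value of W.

-2

Under do(Z = -2, B = 7), each intervened variable's structural equation is replaced by its fixed value.
W = max(Y, Z) - 1  [with Y=-1, Z=-2]  = -2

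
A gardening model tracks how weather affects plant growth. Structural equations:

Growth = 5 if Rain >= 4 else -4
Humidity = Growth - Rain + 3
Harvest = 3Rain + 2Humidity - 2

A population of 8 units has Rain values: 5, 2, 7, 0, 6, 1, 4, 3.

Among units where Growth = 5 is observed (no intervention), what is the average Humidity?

Conditioning on Growth=5 selects the 4 unit(s) with Rain ∈ {5, 7, 6, 4}. Their Humidity values: 3, 1, 2, 4. Mean = 2.5.

2.5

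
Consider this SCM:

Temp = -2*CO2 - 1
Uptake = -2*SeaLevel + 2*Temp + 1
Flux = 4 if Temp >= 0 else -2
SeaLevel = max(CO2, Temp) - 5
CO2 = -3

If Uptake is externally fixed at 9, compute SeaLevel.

0

do(Uptake=9) replaces the equation Uptake = -2*SeaLevel + 2*Temp + 1 with the constant Uptake = 9.
SeaLevel is not downstream of the intervention, so its value is determined by the original equations.
Temp = -2*CO2 - 1  [with CO2=-3]  = 5
SeaLevel = max(CO2, Temp) - 5  [with CO2=-3, Temp=5]  = 0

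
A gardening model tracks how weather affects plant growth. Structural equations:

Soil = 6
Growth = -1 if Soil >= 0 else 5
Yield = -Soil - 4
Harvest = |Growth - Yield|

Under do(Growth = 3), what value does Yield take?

The intervention breaks the incoming arrows to Growth: Growth = -1 if Soil >= 0 else 5 no longer applies, and Growth = 3.
Since Yield is not a descendant of the intervened variable, it is unaffected.
Yield = -Soil - 4  [with Soil=6]  = -10

-10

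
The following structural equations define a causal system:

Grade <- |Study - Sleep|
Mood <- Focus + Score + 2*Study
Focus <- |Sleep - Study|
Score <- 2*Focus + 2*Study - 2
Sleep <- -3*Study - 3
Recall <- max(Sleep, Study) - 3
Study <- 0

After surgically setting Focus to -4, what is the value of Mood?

do(Focus=-4) replaces the equation Focus <- |Sleep - Study| with the constant Focus = -4.
Score = 2*Focus + 2*Study - 2  [with Focus=-4, Study=0]  = -10
Mood = Focus + Score + 2*Study  [with Focus=-4, Score=-10, Study=0]  = -14

-14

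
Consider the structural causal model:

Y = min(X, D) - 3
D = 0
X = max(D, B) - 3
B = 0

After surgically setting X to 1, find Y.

-3

The intervention breaks the incoming arrows to X: X = max(D, B) - 3 no longer applies, and X = 1.
Y = min(X, D) - 3  [with X=1, D=0]  = -3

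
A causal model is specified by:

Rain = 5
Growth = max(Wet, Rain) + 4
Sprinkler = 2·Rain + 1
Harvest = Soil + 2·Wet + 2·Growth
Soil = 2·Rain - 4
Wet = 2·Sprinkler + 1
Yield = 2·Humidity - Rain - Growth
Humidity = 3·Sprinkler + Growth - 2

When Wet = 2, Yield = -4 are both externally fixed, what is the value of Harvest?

28

Setting Wet = 2, Yield = -4 by intervention discards those variables' equations.
Soil = 2·Rain - 4  [with Rain=5]  = 6
Growth = max(Wet, Rain) + 4  [with Wet=2, Rain=5]  = 9
Harvest = Soil + 2·Wet + 2·Growth  [with Soil=6, Wet=2, Growth=9]  = 28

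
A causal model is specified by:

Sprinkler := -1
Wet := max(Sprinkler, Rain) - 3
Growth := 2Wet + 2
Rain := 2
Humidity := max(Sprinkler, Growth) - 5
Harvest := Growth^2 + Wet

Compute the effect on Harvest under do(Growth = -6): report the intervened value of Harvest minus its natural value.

Under do(Growth=-6), the mechanism Growth := 2Wet + 2 is discarded; Growth is fixed at -6.
Wet = max(Sprinkler, Rain) - 3  [with Sprinkler=-1, Rain=2]  = -1
Harvest = Growth^2 + Wet  [with Growth=-6, Wet=-1]  = 35
Without intervention: Wet = max(Sprinkler, Rain) - 3  [with Sprinkler=-1, Rain=2]  = -1; Growth = 2Wet + 2  [with Wet=-1]  = 0; Harvest = Growth^2 + Wet  [with Growth=0, Wet=-1]  = -1.
Change = 35 − (-1) = 36.

36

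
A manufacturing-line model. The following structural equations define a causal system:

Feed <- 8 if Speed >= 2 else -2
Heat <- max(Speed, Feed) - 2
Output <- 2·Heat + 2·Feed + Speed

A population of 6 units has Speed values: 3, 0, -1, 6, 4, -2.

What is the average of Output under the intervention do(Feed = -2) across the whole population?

do(Feed=-2) breaks Feed's dependence on Speed. With Feed=-2 fixed, Output across the units is 1, -8, -11, 10, 4, -14, mean -3.

-3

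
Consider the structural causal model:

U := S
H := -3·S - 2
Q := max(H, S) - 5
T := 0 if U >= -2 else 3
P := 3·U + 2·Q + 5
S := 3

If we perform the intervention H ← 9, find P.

Under do(H=9), the mechanism H := -3·S - 2 is discarded; H is fixed at 9.
U = S  [with S=3]  = 3
Q = max(H, S) - 5  [with H=9, S=3]  = 4
P = 3·U + 2·Q + 5  [with U=3, Q=4]  = 22

22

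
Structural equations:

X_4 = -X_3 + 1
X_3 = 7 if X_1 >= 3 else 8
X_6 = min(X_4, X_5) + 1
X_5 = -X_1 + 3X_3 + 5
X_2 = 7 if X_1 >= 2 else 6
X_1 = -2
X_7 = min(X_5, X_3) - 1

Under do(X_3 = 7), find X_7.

6

The intervention breaks the incoming arrows to X_3: X_3 = 7 if X_1 >= 3 else 8 no longer applies, and X_3 = 7.
X_5 = -X_1 + 3X_3 + 5  [with X_1=-2, X_3=7]  = 28
X_7 = min(X_5, X_3) - 1  [with X_5=28, X_3=7]  = 6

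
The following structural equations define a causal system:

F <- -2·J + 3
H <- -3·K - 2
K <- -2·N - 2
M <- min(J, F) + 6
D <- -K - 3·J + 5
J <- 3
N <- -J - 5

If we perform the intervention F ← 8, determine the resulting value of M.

The intervention breaks the incoming arrows to F: F <- -2·J + 3 no longer applies, and F = 8.
M = min(J, F) + 6  [with J=3, F=8]  = 9

9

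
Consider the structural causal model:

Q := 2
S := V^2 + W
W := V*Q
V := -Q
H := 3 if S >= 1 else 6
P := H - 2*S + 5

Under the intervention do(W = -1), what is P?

The intervention breaks the incoming arrows to W: W := V*Q no longer applies, and W = -1.
V = -Q  [with Q=2]  = -2
S = V^2 + W  [with V=-2, W=-1]  = 3
H = 3 if S >= 1 else 6  [with S=3]  = 3
P = H - 2*S + 5  [with H=3, S=3]  = 2

2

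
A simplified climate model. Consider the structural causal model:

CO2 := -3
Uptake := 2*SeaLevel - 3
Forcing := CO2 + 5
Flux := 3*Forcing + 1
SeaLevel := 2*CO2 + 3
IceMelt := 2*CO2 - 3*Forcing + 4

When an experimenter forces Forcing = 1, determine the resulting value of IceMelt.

-5

The intervention breaks the incoming arrows to Forcing: Forcing := CO2 + 5 no longer applies, and Forcing = 1.
IceMelt = 2*CO2 - 3*Forcing + 4  [with CO2=-3, Forcing=1]  = -5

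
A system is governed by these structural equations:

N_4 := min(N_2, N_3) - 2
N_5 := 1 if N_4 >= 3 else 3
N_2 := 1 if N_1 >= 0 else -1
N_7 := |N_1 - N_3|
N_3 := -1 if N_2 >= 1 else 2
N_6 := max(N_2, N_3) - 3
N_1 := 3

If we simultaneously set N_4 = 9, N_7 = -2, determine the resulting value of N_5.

Setting N_4 = 9, N_7 = -2 by intervention discards those variables' equations.
N_5 = 1 if N_4 >= 3 else 3  [with N_4=9]  = 1

1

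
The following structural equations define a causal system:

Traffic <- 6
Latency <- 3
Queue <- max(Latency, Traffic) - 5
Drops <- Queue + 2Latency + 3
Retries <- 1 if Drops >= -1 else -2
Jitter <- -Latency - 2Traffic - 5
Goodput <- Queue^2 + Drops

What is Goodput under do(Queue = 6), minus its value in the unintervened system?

40

The intervention breaks the incoming arrows to Queue: Queue <- max(Latency, Traffic) - 5 no longer applies, and Queue = 6.
Drops = Queue + 2Latency + 3  [with Queue=6, Latency=3]  = 15
Goodput = Queue^2 + Drops  [with Queue=6, Drops=15]  = 51
Without intervention: Queue = max(Latency, Traffic) - 5  [with Latency=3, Traffic=6]  = 1; Drops = Queue + 2Latency + 3  [with Queue=1, Latency=3]  = 10; Goodput = Queue^2 + Drops  [with Queue=1, Drops=10]  = 11.
Change = 51 − 11 = 40.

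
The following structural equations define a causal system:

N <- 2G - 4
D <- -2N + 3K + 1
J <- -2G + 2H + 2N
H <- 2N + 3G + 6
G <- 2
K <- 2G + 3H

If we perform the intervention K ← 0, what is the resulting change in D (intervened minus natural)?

Intervening sets K = 0 and removes its equation (K <- 2G + 3H).
N = 2G - 4  [with G=2]  = 0
D = -2N + 3K + 1  [with N=0, K=0]  = 1
Without intervention: N = 2G - 4  [with G=2]  = 0; H = 2N + 3G + 6  [with N=0, G=2]  = 12; K = 2G + 3H  [with G=2, H=12]  = 40; D = -2N + 3K + 1  [with N=0, K=40]  = 121.
Change = 1 − 121 = -120.

-120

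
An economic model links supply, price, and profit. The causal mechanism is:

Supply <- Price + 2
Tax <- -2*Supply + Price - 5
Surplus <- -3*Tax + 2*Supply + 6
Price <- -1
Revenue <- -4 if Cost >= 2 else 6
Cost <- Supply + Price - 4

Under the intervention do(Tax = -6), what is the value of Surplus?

The intervention breaks the incoming arrows to Tax: Tax <- -2*Supply + Price - 5 no longer applies, and Tax = -6.
Supply = Price + 2  [with Price=-1]  = 1
Surplus = -3*Tax + 2*Supply + 6  [with Tax=-6, Supply=1]  = 26

26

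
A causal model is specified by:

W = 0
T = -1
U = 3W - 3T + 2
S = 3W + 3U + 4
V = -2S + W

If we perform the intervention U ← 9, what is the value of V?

do(U=9) replaces the equation U = 3W - 3T + 2 with the constant U = 9.
S = 3W + 3U + 4  [with W=0, U=9]  = 31
V = -2S + W  [with S=31, W=0]  = -62

-62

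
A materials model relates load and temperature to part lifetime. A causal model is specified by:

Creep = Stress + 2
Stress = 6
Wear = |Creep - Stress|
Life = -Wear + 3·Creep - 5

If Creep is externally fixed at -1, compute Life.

-15

Under do(Creep=-1), the mechanism Creep = Stress + 2 is discarded; Creep is fixed at -1.
Wear = |Creep - Stress|  [with Creep=-1, Stress=6]  = 7
Life = -Wear + 3·Creep - 5  [with Wear=7, Creep=-1]  = -15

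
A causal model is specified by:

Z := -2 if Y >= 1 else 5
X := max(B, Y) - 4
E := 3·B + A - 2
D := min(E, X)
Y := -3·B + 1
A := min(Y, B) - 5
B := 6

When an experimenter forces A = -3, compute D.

The intervention breaks the incoming arrows to A: A := min(Y, B) - 5 no longer applies, and A = -3.
Y = -3·B + 1  [with B=6]  = -17
X = max(B, Y) - 4  [with B=6, Y=-17]  = 2
E = 3·B + A - 2  [with B=6, A=-3]  = 13
D = min(E, X)  [with E=13, X=2]  = 2

2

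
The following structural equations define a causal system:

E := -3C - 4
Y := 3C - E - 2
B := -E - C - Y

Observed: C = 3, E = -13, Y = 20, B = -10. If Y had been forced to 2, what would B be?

8

The intervention breaks the incoming arrows to Y: Y := 3C - E - 2 no longer applies, and Y = 2.
E = -3C - 4  [with C=3]  = -13
B = -E - C - Y  [with E=-13, C=3, Y=2]  = 8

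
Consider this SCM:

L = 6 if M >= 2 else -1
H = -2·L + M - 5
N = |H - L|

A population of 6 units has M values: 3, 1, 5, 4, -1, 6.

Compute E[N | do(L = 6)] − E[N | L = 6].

1.5

Every unit gets L=6 under the intervention. N values become 20, 22, 18, 19, 24, 17; E[N|do(L=6)] = 20.
Conditioning on L=6 selects the 4 unit(s) with M ∈ {3, 5, 4, 6}. Their N values: 20, 18, 19, 17. Mean = 18.5.
Difference = 20 − 18.5 = 1.5.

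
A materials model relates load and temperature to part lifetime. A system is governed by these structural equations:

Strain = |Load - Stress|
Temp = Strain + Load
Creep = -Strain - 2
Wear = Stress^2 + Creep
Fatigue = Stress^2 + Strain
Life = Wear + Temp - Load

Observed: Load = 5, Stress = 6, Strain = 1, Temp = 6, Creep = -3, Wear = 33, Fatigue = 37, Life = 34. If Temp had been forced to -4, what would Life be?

24

do(Temp=-4) replaces the equation Temp = Strain + Load with the constant Temp = -4.
Strain = |Load - Stress|  [with Load=5, Stress=6]  = 1
Creep = -Strain - 2  [with Strain=1]  = -3
Wear = Stress^2 + Creep  [with Stress=6, Creep=-3]  = 33
Life = Wear + Temp - Load  [with Wear=33, Temp=-4, Load=5]  = 24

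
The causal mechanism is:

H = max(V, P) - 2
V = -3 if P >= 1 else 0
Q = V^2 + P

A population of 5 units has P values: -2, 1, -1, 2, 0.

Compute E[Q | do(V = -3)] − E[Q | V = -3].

Under do(V=-3), V's equation is replaced by V=-3 for every unit. Per-unit Q: 7, 10, 8, 11, 9. Mean = 9.
E[Q|V=-3] averages over only the 2 units with V=-3 (P = 1, 2): Q = 10, 11, mean 10.5.
Difference = 9 − 10.5 = -1.5.

-1.5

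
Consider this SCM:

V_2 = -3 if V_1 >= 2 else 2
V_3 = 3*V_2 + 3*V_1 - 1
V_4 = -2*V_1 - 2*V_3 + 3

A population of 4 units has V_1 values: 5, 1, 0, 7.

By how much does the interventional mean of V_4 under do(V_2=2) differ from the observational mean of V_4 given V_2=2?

The intervention sets V_2=2 in all 4 units regardless of V_1. Recomputing V_4 per unit gives -47, -15, -7, -63; average -33.
Conditioning on V_2=2 selects the 2 unit(s) with V_1 ∈ {1, 0}. Their V_4 values: -15, -7. Mean = -11.
Difference = -33 − (-11) = -22.

-22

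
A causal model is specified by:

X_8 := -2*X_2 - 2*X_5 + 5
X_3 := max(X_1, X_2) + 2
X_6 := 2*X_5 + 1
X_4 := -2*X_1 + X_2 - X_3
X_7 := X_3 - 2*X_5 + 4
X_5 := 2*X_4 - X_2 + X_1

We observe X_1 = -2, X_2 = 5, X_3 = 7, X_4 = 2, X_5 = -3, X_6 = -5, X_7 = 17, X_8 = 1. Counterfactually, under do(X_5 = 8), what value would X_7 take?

Under do(X_5=8), the mechanism X_5 := 2*X_4 - X_2 + X_1 is discarded; X_5 is fixed at 8.
X_3 = max(X_1, X_2) + 2  [with X_1=-2, X_2=5]  = 7
X_7 = X_3 - 2*X_5 + 4  [with X_3=7, X_5=8]  = -5

-5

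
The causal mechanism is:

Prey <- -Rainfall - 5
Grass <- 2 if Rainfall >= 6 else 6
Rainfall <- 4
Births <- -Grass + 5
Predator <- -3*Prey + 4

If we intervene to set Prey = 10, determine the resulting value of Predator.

The intervention breaks the incoming arrows to Prey: Prey <- -Rainfall - 5 no longer applies, and Prey = 10.
Predator = -3*Prey + 4  [with Prey=10]  = -26

-26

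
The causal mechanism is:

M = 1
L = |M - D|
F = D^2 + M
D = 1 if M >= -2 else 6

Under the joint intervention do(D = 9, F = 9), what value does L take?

The joint intervention fixes D = 9, F = 9, removing each variable's own equation.
L = |M - D|  [with M=1, D=9]  = 8

8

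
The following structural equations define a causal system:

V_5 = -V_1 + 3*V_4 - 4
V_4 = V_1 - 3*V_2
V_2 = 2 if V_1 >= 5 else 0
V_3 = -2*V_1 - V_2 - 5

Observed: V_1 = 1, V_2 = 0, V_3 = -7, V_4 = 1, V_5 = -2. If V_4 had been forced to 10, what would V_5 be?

Intervening sets V_4 = 10 and removes its equation (V_4 = V_1 - 3*V_2).
V_5 = -V_1 + 3*V_4 - 4  [with V_1=1, V_4=10]  = 25

25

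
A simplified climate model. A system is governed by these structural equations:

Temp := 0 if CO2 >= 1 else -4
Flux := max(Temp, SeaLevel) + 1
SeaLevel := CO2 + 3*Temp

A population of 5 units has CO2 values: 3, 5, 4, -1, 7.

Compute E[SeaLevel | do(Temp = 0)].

3.6

do(Temp=0) breaks Temp's dependence on CO2. With Temp=0 fixed, SeaLevel across the units is 3, 5, 4, -1, 7, mean 3.6.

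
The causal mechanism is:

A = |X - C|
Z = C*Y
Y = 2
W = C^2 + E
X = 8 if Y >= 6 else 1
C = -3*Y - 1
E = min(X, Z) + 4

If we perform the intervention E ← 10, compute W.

The intervention breaks the incoming arrows to E: E = min(X, Z) + 4 no longer applies, and E = 10.
C = -3*Y - 1  [with Y=2]  = -7
W = C^2 + E  [with C=-7, E=10]  = 59

59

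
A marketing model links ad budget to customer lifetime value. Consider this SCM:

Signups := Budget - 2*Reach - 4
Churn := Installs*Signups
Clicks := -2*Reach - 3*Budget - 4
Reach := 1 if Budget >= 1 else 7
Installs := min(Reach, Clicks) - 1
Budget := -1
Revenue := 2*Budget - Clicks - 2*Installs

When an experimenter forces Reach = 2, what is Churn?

Under do(Reach=2), the mechanism Reach := 1 if Budget >= 1 else 7 is discarded; Reach is fixed at 2.
Clicks = -2*Reach - 3*Budget - 4  [with Reach=2, Budget=-1]  = -5
Installs = min(Reach, Clicks) - 1  [with Reach=2, Clicks=-5]  = -6
Signups = Budget - 2*Reach - 4  [with Budget=-1, Reach=2]  = -9
Churn = Installs*Signups  [with Installs=-6, Signups=-9]  = 54

54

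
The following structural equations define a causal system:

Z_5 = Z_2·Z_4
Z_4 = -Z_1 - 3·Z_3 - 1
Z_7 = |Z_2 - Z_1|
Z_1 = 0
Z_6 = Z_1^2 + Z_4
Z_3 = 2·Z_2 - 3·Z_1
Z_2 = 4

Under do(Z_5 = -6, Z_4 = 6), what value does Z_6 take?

6

Setting Z_5 = -6, Z_4 = 6 by intervention discards those variables' equations.
Z_6 = Z_1^2 + Z_4  [with Z_1=0, Z_4=6]  = 6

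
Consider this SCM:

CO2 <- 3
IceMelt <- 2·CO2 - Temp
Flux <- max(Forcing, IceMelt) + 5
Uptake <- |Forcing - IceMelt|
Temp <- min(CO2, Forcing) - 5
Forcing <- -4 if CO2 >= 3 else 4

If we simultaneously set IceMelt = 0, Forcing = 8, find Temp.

Setting IceMelt = 0, Forcing = 8 by intervention discards those variables' equations.
Temp = min(CO2, Forcing) - 5  [with CO2=3, Forcing=8]  = -2

-2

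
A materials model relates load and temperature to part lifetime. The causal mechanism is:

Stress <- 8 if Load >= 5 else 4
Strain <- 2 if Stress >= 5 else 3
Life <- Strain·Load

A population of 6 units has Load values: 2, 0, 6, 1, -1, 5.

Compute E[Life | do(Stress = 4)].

6.5

do(Stress=4) breaks Stress's dependence on Load. With Stress=4 fixed, Life across the units is 6, 0, 18, 3, -3, 15, mean 6.5.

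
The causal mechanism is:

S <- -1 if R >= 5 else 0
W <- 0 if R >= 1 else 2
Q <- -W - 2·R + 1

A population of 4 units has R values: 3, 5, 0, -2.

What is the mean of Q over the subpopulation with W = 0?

-7

E[Q|W=0] averages over only the 2 units with W=0 (R = 3, 5): Q = -5, -9, mean -7.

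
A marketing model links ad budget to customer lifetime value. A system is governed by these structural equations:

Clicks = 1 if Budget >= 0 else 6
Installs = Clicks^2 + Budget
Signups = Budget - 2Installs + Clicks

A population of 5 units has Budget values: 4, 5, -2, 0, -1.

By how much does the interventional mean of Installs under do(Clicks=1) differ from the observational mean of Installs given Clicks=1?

Under do(Clicks=1), Clicks's equation is replaced by Clicks=1 for every unit. Per-unit Installs: 5, 6, -1, 1, 0. Mean = 2.2.
Conditioning on Clicks=1 selects the 3 unit(s) with Budget ∈ {4, 5, 0}. Their Installs values: 5, 6, 1. Mean = 4.
Difference = 2.2 − 4 = -1.8.

-1.8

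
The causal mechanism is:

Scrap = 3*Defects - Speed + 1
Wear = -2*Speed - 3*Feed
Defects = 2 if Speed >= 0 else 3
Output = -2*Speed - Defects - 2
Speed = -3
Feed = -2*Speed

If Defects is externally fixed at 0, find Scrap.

Intervening sets Defects = 0 and removes its equation (Defects = 2 if Speed >= 0 else 3).
Scrap = 3*Defects - Speed + 1  [with Defects=0, Speed=-3]  = 4

4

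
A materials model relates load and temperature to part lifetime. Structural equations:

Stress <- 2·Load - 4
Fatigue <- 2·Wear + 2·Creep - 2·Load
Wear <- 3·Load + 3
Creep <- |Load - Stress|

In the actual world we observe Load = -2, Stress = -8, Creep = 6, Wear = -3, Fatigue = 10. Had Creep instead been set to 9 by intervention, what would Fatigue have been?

16

do(Creep=9) replaces the equation Creep <- |Load - Stress| with the constant Creep = 9.
Wear = 3·Load + 3  [with Load=-2]  = -3
Fatigue = 2·Wear + 2·Creep - 2·Load  [with Wear=-3, Creep=9, Load=-2]  = 16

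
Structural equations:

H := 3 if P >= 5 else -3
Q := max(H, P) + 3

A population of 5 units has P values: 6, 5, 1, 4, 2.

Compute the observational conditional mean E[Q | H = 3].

Conditioning on H=3 selects the 2 unit(s) with P ∈ {6, 5}. Their Q values: 9, 8. Mean = 8.5.

8.5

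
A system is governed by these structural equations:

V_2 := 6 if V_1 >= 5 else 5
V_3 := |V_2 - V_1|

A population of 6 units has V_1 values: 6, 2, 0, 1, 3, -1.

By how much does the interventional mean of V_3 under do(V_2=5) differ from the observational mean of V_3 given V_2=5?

Under do(V_2=5), V_2's equation is replaced by V_2=5 for every unit. Per-unit V_3: 1, 3, 5, 4, 2, 6. Mean = 3.5.
Conditioning on V_2=5 selects the 5 unit(s) with V_1 ∈ {2, 0, 1, 3, -1}. Their V_3 values: 3, 5, 4, 2, 6. Mean = 4.
Difference = 3.5 − 4 = -0.5.

-0.5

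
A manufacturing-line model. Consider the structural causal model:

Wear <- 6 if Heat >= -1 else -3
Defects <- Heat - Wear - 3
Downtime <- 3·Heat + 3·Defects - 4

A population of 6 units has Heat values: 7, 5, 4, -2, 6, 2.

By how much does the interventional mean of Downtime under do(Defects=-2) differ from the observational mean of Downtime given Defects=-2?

3.5

do(Defects=-2) breaks Defects's dependence on Heat. With Defects=-2 fixed, Downtime across the units is 11, 5, 2, -16, 8, -4, mean 1.
Conditioning on Defects=-2 selects the 2 unit(s) with Heat ∈ {7, -2}. Their Downtime values: 11, -16. Mean = -2.5.
Difference = 1 − (-2.5) = 3.5.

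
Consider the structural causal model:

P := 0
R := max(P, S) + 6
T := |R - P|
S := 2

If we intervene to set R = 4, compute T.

The intervention breaks the incoming arrows to R: R := max(P, S) + 6 no longer applies, and R = 4.
T = |R - P|  [with R=4, P=0]  = 4

4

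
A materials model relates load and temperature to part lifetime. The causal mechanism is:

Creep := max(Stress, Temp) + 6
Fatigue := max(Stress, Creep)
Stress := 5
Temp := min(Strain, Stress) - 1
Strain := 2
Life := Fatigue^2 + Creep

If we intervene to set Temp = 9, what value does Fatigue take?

15

do(Temp=9) replaces the equation Temp := min(Strain, Stress) - 1 with the constant Temp = 9.
Creep = max(Stress, Temp) + 6  [with Stress=5, Temp=9]  = 15
Fatigue = max(Stress, Creep)  [with Stress=5, Creep=15]  = 15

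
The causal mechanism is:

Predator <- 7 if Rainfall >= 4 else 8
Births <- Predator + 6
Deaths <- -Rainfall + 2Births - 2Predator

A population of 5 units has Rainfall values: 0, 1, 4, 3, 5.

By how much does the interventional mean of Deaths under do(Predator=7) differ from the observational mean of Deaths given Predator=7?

Under do(Predator=7), Predator's equation is replaced by Predator=7 for every unit. Per-unit Deaths: 12, 11, 8, 9, 7. Mean = 9.4.
Observing Predator=7 restricts to units where Predator's equation naturally yields 7: Rainfall ∈ {4, 5}. In that subpopulation Deaths = 8, 7, mean 7.5.
Difference = 9.4 − 7.5 = 1.9.

1.9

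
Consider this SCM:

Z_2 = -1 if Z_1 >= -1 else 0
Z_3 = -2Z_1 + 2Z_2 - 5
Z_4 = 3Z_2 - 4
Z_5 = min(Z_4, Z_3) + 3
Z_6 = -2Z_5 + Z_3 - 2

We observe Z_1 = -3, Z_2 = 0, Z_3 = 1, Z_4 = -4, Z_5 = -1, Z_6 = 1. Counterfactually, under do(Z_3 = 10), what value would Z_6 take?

10

The intervention breaks the incoming arrows to Z_3: Z_3 = -2Z_1 + 2Z_2 - 5 no longer applies, and Z_3 = 10.
Z_2 = -1 if Z_1 >= -1 else 0  [with Z_1=-3]  = 0
Z_4 = 3Z_2 - 4  [with Z_2=0]  = -4
Z_5 = min(Z_4, Z_3) + 3  [with Z_4=-4, Z_3=10]  = -1
Z_6 = -2Z_5 + Z_3 - 2  [with Z_5=-1, Z_3=10]  = 10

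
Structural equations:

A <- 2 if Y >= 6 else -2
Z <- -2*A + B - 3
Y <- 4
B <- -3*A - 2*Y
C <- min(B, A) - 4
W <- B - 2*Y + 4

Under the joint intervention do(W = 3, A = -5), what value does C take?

The joint intervention fixes W = 3, A = -5, removing each variable's own equation.
B = -3*A - 2*Y  [with A=-5, Y=4]  = 7
C = min(B, A) - 4  [with B=7, A=-5]  = -9

-9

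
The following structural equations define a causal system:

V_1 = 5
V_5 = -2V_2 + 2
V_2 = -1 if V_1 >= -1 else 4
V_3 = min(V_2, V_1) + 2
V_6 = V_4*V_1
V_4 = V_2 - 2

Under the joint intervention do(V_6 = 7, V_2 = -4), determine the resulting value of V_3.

The joint intervention fixes V_6 = 7, V_2 = -4, removing each variable's own equation.
V_3 = min(V_2, V_1) + 2  [with V_2=-4, V_1=5]  = -2

-2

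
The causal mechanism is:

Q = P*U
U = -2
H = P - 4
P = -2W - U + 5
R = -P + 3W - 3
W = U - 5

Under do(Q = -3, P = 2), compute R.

The joint intervention fixes Q = -3, P = 2, removing each variable's own equation.
W = U - 5  [with U=-2]  = -7
R = -P + 3W - 3  [with P=2, W=-7]  = -26

-26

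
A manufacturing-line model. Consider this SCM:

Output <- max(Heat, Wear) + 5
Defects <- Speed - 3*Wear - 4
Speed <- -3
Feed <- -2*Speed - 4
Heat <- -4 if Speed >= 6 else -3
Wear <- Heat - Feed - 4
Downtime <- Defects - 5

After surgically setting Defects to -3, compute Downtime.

-8

Under do(Defects=-3), the mechanism Defects <- Speed - 3*Wear - 4 is discarded; Defects is fixed at -3.
Downtime = Defects - 5  [with Defects=-3]  = -8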